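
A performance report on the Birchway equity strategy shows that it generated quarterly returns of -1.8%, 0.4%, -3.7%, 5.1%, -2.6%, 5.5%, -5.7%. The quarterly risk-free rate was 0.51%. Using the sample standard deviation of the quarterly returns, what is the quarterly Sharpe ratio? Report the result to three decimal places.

μ = (-1.8 + 0.4 − 3.7 + 5.1 − 2.6 + 5.5 − 5.7) / 7 = -2.80 / 7 = -0.4000%
Σ(r − μ)² = (-1.8 − (-0.4000))² + (0.4 − (-0.4000))² + (-3.7 − (-0.4000))² + … = 111.4800
sample σ = √(111.4800 / 6) = √18.5800 = 4.3105%
Sharpe = (μ − rf) / σ = (-0.4000 − 0.51) / 4.3105 = -0.9100 / 4.3105 = -0.2111

-0.211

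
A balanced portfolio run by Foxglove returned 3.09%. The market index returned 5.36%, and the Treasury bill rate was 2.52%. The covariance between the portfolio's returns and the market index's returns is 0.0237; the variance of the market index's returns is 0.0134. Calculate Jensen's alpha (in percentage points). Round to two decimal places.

β = Cov / Var = 0.0237 / 0.0134 = 1.7687
E[R] = Rf + β(Rm − Rf) = 2.52% + 1.7687 × (5.36% − 2.52%) = 7.5431%
α = Rp − E[R] = 3.09% − 7.5431% = -4.4531

-4.45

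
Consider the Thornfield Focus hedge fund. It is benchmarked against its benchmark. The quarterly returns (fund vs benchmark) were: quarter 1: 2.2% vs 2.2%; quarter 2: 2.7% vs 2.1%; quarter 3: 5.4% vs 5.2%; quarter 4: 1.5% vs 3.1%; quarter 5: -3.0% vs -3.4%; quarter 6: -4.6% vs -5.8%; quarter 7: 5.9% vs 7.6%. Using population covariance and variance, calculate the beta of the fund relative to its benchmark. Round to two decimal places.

r̄p = 1.4429%,  r̄m = 1.5714%
Cov = Σ(rp − r̄p)(rm − r̄m) / 7 = 15.5841
Var(rm) = Σ(rm − r̄m)² / 7 = 18.7963
β = Cov / Var = 15.5841 / 18.7963 = 0.8291

0.83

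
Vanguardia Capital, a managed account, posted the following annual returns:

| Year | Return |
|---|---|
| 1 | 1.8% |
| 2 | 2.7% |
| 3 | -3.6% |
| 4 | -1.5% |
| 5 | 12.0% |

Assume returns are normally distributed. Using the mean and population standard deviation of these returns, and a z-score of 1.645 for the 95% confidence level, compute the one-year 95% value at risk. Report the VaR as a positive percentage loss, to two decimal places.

6.54

Mean return r̄ = 11.40 / 5 = 2.2800%
Σ(r − r̄)² = 143.7480; population σ = √(143.7480/5) = 5.3619%
VaR = −(r̄ − z·σ) = −(2.2800 − 1.645 × 5.3619) = −(-6.5403) = 6.5403%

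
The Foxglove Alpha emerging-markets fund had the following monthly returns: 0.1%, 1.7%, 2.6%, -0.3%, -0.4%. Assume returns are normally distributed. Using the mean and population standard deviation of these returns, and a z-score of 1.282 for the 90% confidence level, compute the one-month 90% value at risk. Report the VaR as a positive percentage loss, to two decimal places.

0.80

r̄ = (0.1 + 1.7 + 2.6 − 0.3 − 0.4) / 5 = 3.70 / 5 = 0.7400%
Population σ = √[Σ(r − r̄)² / 5] = √[7.1720 / 5] = √1.4344 = 1.1977%
VaR = −(r̄ − z·σ) = −(0.7400 − 1.282 × 1.1977) = −(-0.7955) = 0.7955%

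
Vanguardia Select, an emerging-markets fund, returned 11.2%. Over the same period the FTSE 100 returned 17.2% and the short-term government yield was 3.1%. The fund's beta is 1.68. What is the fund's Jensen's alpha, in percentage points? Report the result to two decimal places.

CAPM expected return = Rf + β(Rm − Rf) = 3.1% + 1.68 × (17.2% − 3.1%) = 3.1 + 1.68 × 14.10 = 26.7880%
Jensen's α = Rp − E[R] = 11.2% − 26.7880% = -15.5880

-15.59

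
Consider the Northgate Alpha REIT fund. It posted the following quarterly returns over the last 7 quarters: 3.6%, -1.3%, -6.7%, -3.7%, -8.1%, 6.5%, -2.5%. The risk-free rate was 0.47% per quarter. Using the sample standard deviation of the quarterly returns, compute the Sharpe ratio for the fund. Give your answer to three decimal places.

-0.421

r̄ = (3.6 − 1.3 − 6.7 − 3.7 − 8.1 + 6.5 − 2.5) / 7 = -1.7429%
Σ(r − r̄)² = 166.0771; sample σ = √(166.0771/6) = 5.2611%
Sharpe = (r̄ − rf) / σ = (-1.7429 − 0.47) / 5.2611 = -2.2129 / 5.2611 = -0.4206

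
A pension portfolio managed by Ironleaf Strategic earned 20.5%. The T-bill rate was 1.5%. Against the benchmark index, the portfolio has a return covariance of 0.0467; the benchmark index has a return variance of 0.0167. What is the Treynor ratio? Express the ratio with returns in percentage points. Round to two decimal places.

6.79

β = Cov / Var = 0.0467 / 0.0167 = 2.7964
Treynor = (Rp − Rf) / β = (20.5% − 1.5%) / 2.7964 = 19.00 / 2.7964 = 6.7945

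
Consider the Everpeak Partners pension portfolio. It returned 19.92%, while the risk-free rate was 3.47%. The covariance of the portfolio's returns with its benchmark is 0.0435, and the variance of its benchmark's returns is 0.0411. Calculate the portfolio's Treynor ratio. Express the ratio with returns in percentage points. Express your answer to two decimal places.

β = Cov / Var = 0.0435 / 0.0411 = 1.0584
Treynor = (Rp − Rf) / β = (19.92% − 3.47%) / 1.0584 = 16.45 / 1.0584 = 15.5423

15.54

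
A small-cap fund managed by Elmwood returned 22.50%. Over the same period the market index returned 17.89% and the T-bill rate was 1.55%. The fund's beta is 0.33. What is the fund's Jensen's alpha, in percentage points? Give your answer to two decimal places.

CAPM expected return = Rf + β(Rm − Rf) = 1.55% + 0.33 × (17.89% − 1.55%) = 1.55 + 0.33 × 16.34 = 6.9422%
Jensen's α = Rp − E[R] = 22.50% − 6.9422% = 15.5578

15.56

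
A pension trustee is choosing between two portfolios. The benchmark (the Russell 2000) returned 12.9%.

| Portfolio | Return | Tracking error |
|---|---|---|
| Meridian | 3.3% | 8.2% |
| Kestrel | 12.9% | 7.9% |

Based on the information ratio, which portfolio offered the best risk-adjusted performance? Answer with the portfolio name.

Kestrel

Meridian: IR = (3.3% − 12.9%) / 8.2% = -1.171
Kestrel: IR = (12.9% − 12.9%) / 7.9% = 0.000
Highest: Kestrel (0.000).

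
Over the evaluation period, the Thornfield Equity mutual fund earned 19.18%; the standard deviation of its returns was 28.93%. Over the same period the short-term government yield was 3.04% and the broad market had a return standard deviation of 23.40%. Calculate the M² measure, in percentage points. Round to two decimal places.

Sharpe = (Rp − Rf) / σp = (19.18% − 3.04%) / 28.93% = 0.5579
M² = Rf + Sharpe × σm = 3.04% + 0.5579 × 23.40% = 16.0949%

16.09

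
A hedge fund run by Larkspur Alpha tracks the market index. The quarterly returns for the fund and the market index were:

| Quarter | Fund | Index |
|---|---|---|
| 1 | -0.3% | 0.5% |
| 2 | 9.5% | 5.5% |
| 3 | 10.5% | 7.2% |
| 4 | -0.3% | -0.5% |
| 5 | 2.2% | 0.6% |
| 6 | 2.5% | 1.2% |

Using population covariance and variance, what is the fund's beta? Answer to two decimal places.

r̄p = 4.0167%,  r̄m = 2.4167%
Cov = Σ(rp − r̄p)(rm − r̄m) / 6 = 12.3214
Var(rm) = Σ(rm − r̄m)² / 6 = 8.2247
β = Cov / Var = 12.3214 / 8.2247 = 1.4981

1.50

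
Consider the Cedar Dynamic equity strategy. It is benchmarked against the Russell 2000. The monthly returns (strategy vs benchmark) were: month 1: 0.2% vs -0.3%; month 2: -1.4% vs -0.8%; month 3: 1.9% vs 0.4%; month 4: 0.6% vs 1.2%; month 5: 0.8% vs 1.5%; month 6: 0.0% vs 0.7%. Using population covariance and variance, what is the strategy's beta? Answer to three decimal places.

r̄p = 0.3500%,  r̄m = 0.4500%
Cov = Σ(rp − r̄p)(rm − r̄m) / 6 = 0.4658
Var(rm) = Σ(rm − r̄m)² / 6 = 0.6425
β = Cov / Var = 0.4658 / 0.6425 = 0.7250

0.725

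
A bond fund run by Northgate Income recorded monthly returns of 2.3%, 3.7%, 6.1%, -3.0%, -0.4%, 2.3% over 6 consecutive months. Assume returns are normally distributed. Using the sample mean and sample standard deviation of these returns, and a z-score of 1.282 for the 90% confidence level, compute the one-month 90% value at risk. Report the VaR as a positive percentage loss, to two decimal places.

2.24

Mean return r̄ = 11.00 / 6 = 1.8333%
Σ(r − r̄)² = (2.3 − 1.8333)² + (3.7 − 1.8333)² + … = 50.4733
σ = √[50.4733 / 5] = 3.1772%
VaR = −(r̄ − z·σ) = −(1.8333 − 1.282 × 3.1772) = −(-2.2399) = 2.2399%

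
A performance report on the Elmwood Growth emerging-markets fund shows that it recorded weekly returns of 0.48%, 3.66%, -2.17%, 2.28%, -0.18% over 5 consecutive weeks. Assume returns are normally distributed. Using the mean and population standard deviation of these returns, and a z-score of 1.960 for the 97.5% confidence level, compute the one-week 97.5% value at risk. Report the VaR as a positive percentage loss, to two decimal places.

3.13

r̄ = (0.48 + 3.66 − 2.17 + 2.28 − 0.18) / 5 = 4.070 / 5 = 0.8140%
Σ(r − r̄)² = 20.2527; population σ = √(20.2527/5) = 2.0126%
VaR = −(r̄ − z·σ) = −(0.8140 − 1.960 × 2.0126) = −(-3.1307) = 3.1307%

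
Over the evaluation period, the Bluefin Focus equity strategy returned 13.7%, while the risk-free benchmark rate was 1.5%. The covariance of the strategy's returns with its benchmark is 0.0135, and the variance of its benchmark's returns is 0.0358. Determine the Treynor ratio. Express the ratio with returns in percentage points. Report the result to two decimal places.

32.35

β = Cov / Var = 0.0135 / 0.0358 = 0.3771
Treynor = (Rp − Rf) / β = (13.7% − 1.5%) / 0.3771 = 12.20 / 0.3771 = 32.3522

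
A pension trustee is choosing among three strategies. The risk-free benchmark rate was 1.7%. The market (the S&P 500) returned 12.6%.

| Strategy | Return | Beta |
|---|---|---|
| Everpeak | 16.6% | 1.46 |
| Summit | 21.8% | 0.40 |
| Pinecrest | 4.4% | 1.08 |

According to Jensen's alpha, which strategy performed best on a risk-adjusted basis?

Summit

Everpeak: α = 16.6% − [1.7% + 1.46 × (12.6% − 1.7%)] = -1.014
Summit: α = 21.8% − [1.7% + 0.40 × (12.6% − 1.7%)] = 15.740
Pinecrest: α = 4.4% − [1.7% + 1.08 × (12.6% − 1.7%)] = -9.072
Highest: Summit (15.740).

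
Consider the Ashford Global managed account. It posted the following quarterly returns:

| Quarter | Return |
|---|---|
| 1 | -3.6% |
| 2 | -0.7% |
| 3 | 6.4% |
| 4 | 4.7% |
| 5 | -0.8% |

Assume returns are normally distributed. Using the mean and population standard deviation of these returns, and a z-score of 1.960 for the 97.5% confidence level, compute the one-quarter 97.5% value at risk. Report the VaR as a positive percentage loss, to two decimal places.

r̄ = (-3.6 − 0.7 + 6.4 + 4.7 − 0.8) / 5 = 6.00 / 5 = 1.2000%
Σ(r − r̄)² = (-3.6 − 1.2000)² + (-0.7 − 1.2000)² + … = 69.9400
σ = √[69.9400 / 5] = 3.7401%
VaR = −(r̄ − z·σ) = −(1.2000 − 1.960 × 3.7401) = −(-6.1306) = 6.1306%

6.13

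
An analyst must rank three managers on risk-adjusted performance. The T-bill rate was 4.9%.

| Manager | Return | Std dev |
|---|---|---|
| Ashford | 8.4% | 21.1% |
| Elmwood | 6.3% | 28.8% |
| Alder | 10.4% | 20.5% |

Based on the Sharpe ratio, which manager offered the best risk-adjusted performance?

Ashford: Sharpe ratio = (8.4% − 4.9%) / 21.1% = 0.166
Elmwood: Sharpe ratio = (6.3% − 4.9%) / 28.8% = 0.049
Alder: Sharpe ratio = (10.4% − 4.9%) / 20.5% = 0.268
Highest: Alder (0.268).

Alder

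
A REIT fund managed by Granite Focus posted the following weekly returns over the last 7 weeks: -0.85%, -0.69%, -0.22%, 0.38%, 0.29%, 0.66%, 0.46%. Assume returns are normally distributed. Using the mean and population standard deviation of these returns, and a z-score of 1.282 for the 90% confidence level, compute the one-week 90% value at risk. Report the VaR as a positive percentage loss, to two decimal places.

r̄ = (-0.85 − 0.69 − 0.22 + 0.38 + 0.29 + 0.66 + 0.46) / 7 = 0.0043%
Population σ = √[Σ(r − r̄)² / 7] = √[2.1226 / 7] = √0.3032 = 0.5506%
VaR = −(r̄ − z·σ) = −(0.0043 − 1.282 × 0.5506) = −(-0.7016) = 0.7016%

0.70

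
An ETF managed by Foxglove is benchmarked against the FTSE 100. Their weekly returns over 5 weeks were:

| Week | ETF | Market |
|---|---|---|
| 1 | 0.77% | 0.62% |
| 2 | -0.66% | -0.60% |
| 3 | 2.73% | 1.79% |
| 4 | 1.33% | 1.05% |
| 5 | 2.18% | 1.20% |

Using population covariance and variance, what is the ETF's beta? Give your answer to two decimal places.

r̄p = 1.2700%,  r̄m = 0.8120%
Cov = Σ(rp − r̄p)(rm − r̄m) / 5 = 0.9233
Var(rm) = Σ(rm − r̄m)² / 5 = 0.6389
β = Cov / Var = 0.9233 / 0.6389 = 1.4451

1.45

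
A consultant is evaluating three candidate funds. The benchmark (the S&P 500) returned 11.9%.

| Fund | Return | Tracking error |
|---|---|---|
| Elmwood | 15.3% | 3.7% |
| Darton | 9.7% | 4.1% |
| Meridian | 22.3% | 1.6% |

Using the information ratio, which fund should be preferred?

Elmwood: IR = (15.3% − 11.9%) / 3.7% = 0.919
Darton: IR = (9.7% − 11.9%) / 4.1% = -0.537
Meridian: IR = (22.3% − 11.9%) / 1.6% = 6.500
Highest: Meridian (6.500).

Meridian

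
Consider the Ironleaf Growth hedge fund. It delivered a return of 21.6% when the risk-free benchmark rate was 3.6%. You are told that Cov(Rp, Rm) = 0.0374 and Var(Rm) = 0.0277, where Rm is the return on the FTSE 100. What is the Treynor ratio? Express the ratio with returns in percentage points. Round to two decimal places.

β = Cov / Var = 0.0374 / 0.0277 = 1.3502
Treynor = (Rp − Rf) / β = (21.6% − 3.6%) / 1.3502 = 18.00 / 1.3502 = 13.3314

13.33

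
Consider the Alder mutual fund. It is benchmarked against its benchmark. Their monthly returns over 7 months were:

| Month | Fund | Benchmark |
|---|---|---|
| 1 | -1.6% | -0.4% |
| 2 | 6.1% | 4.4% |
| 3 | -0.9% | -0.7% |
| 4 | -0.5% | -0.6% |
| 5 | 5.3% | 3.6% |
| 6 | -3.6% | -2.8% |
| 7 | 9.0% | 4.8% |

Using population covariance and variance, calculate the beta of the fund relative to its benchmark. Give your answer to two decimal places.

1.55

r̄p = 1.9714%,  r̄m = 1.1857%
Cov = Σ(rp − r̄p)(rm − r̄m) / 7 = 12.0582
Var(rm) = Σ(rm − r̄m)² / 7 = 7.7669
β = Cov / Var = 12.0582 / 7.7669 = 1.5525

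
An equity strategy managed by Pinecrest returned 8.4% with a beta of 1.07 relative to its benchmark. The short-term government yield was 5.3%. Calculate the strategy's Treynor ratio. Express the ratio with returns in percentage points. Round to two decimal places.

Treynor = (Rp − Rf) / β = (8.4% − 5.3%) / 1.07 = 3.10 / 1.07 = 2.8972

2.90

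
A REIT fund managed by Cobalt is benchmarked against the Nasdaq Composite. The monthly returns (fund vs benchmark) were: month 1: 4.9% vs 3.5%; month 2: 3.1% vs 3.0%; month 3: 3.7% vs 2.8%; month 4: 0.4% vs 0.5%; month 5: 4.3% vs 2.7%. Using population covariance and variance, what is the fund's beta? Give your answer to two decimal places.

1.42

r̄p = 3.2800%,  r̄m = 2.5000%
Cov = Σ(rp − r̄p)(rm − r̄m) / 5 = 1.5240
Var(rm) = Σ(rm − r̄m)² / 5 = 1.0760
β = Cov / Var = 1.5240 / 1.0760 = 1.4164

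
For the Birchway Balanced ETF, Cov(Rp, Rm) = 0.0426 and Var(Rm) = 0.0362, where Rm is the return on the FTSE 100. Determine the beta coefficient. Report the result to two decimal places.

β = Cov(Rp, Rm) / Var(Rm) = 0.0426 / 0.0362 = 1.1768

1.18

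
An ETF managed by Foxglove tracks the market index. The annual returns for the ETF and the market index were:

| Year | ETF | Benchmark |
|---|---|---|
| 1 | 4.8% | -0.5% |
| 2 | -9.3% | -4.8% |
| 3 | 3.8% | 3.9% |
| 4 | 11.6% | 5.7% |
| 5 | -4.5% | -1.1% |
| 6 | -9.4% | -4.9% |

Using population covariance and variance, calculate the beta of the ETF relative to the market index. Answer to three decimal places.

r̄p = -0.5000%,  r̄m = -0.2833%
Cov = Σ(rp − r̄p)(rm − r̄m) / 6 = 28.8900
Var(rm) = Σ(rm − r̄m)² / 6 = 15.9547
β = Cov / Var = 28.8900 / 15.9547 = 1.8108

1.811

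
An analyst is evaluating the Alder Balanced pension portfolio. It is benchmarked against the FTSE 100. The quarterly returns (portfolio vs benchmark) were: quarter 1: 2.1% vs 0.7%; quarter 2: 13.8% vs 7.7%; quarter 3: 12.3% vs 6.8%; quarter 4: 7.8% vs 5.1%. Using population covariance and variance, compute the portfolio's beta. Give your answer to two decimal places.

r̄p = 9.0000%,  r̄m = 5.0750%
Cov = Σ(rp − r̄p)(rm − r̄m) / 4 = 12.1125
Var(rm) = Σ(rm − r̄m)² / 4 = 7.2519
β = Cov / Var = 12.1125 / 7.2519 = 1.6703

1.67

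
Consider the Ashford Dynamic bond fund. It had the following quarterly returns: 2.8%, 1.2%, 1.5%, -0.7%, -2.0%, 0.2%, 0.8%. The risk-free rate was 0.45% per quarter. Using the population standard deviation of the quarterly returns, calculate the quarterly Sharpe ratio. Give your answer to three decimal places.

0.064

Mean return r̄ = 3.80 / 7 = 0.5429%
Σ(r − r̄)² = 14.6371; population σ = √(14.6371/7) = 1.4460%
Sharpe = (r̄ − rf) / σ = (0.5429 − 0.45) / 1.4460 = 0.0929 / 1.4460 = 0.0642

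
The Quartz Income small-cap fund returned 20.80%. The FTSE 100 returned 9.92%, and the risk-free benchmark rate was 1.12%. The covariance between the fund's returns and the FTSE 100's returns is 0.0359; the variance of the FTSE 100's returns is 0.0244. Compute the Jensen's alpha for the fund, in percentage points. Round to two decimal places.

β = Cov / Var = 0.0359 / 0.0244 = 1.4713
E[R] = Rf + β(Rm − Rf) = 1.12% + 1.4713 × (9.92% − 1.12%) = 14.0674%
α = Rp − E[R] = 20.80% − 14.0674% = 6.7326

6.73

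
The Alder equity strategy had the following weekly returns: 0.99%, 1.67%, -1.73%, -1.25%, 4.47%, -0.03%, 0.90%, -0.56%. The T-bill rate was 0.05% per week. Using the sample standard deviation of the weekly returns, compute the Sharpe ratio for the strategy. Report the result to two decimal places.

0.26

μ = (0.99 + 1.67 − 1.73 − 1.25 + 4.47 − 0.03 + 0.9 − 0.56) / 8 = 4.460 / 8 = 0.5575%
Sample σ = √[Σ(r − μ)² / 7] = √[26.9434 / 7] = √3.8491 = 1.9619%
Sharpe = (μ − rf) / σ = (0.5575 − 0.05) / 1.9619 = 0.5075 / 1.9619 = 0.2587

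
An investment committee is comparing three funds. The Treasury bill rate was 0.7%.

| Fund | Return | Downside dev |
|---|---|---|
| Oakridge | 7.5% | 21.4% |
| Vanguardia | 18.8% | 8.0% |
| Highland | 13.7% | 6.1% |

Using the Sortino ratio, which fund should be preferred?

Vanguardia

Oakridge: Sortino ratio = (7.5% − 0.7%) / 21.4% = 0.318
Vanguardia: Sortino ratio = (18.8% − 0.7%) / 8.0% = 2.263
Highland: Sortino ratio = (13.7% − 0.7%) / 6.1% = 2.131
Highest: Vanguardia (2.263).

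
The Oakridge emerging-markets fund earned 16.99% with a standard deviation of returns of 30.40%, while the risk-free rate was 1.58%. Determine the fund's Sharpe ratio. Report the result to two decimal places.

0.51

Sharpe = (Rp − Rf) / σp = (16.99% − 1.58%) / 30.40% = 15.41% / 30.40% = 0.5069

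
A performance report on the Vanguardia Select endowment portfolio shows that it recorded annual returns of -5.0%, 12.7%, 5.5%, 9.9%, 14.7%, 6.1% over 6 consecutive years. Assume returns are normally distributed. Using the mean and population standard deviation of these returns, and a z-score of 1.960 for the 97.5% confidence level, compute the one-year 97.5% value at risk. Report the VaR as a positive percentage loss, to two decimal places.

r̄ = (-5 + 12.7 + 5.5 + 9.9 + 14.7 + 6.1) / 6 = 43.90 / 6 = 7.3167%
Population std dev = √[246.6483 / 6] = 6.4116%
VaR = −(r̄ − z·σ) = −(7.3167 − 1.960 × 6.4116) = −(-5.2500) = 5.2500%

5.25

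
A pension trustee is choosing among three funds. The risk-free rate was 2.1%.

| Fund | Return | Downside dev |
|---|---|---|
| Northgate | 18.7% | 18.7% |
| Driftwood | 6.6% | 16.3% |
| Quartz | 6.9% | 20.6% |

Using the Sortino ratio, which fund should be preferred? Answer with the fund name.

Northgate: Sortino ratio = (18.7% − 2.1%) / 18.7% = 0.888
Driftwood: Sortino ratio = (6.6% − 2.1%) / 16.3% = 0.276
Quartz: Sortino ratio = (6.9% − 2.1%) / 20.6% = 0.233
Highest: Northgate (0.888).

Northgate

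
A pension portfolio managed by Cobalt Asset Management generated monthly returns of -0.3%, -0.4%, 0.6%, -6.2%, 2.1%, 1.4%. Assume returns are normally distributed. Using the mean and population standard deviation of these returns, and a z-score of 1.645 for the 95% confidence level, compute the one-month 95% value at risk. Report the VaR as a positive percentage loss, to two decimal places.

4.93

μ = (-0.3 − 0.4 + 0.6 − 6.2 + 2.1 + 1.4) / 6 = -2.80 / 6 = -0.4667%
Population σ = √[Σ(r − μ)² / 6] = √[44.1133 / 6] = √7.3522 = 2.7115%
VaR = −(μ − z·σ) = −(-0.4667 − 1.645 × 2.7115) = −(-4.9271) = 4.9271%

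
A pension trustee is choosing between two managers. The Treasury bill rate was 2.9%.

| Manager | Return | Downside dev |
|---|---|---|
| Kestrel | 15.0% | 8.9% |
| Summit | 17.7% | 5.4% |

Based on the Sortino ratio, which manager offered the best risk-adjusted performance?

Kestrel: Sortino ratio = (15.0% − 2.9%) / 8.9% = 1.360
Summit: Sortino ratio = (17.7% − 2.9%) / 5.4% = 2.741
Highest: Summit (2.741).

Summit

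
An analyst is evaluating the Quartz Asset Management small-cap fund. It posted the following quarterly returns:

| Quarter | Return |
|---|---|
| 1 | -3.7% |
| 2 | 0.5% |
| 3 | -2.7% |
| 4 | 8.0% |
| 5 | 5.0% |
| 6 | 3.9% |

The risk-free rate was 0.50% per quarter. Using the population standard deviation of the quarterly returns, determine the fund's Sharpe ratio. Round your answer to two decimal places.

r̄ = (-3.7 + 0.5 − 2.7 + 8 + 5 + 3.9) / 6 = 1.8333%
Σ(r − r̄)² = (-3.7 − 1.8333)² + (0.5 − 1.8333)² + … = 105.2733
σ = √[105.2733 / 6] = 4.1887%
Sharpe = (r̄ − rf) / σ = (1.8333 − 0.5) / 4.1887 = 1.3333 / 4.1887 = 0.3183

0.32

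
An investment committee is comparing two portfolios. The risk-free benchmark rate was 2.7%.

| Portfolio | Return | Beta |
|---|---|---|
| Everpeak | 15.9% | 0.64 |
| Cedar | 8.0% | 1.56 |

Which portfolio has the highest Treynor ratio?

Everpeak

Everpeak: Treynor = (15.9% − 2.7%) / 0.64 = 20.625
Cedar: Treynor = (8.0% − 2.7%) / 1.56 = 3.397
Highest: Everpeak (20.625).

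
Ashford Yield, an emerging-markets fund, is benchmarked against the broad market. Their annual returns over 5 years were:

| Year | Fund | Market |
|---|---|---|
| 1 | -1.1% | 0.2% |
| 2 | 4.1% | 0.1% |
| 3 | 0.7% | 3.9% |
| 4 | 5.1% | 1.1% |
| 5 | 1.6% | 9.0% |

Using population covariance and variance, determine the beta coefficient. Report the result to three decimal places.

-0.120

r̄p = 2.0800%,  r̄m = 2.8600%
Cov = Σ(rp − r̄p)(rm − r̄m) / 5 = -1.3628
Var(rm) = Σ(rm − r̄m)² / 5 = 11.3144
β = Cov / Var = -1.3628 / 11.3144 = -0.1204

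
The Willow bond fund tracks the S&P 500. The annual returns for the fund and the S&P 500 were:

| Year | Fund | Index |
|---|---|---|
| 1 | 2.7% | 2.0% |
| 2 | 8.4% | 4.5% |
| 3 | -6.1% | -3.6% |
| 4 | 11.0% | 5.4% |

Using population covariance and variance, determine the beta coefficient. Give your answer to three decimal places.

1.859

r̄p = 4.0000%,  r̄m = 2.0750%
Cov = Σ(rp − r̄p)(rm − r̄m) / 4 = 22.8400
Var(rm) = Σ(rm − r̄m)² / 4 = 12.2869
β = Cov / Var = 22.8400 / 12.2869 = 1.8589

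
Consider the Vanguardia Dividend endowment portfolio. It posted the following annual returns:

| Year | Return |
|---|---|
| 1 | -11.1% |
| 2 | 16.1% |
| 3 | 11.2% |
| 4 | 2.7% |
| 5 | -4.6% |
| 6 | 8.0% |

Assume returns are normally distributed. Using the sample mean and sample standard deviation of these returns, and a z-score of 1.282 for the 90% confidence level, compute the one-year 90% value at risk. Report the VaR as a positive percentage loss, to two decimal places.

9.32

μ = (-11.1 + 16.1 + 11.2 + 2.7 − 4.6 + 8) / 6 = 22.30 / 6 = 3.7167%
Sample σ = √[Σ(r − μ)² / 5] = √[517.4283 / 5] = √103.4857 = 10.1728%
VaR = −(μ − z·σ) = −(3.7167 − 1.282 × 10.1728) = −(-9.3248) = 9.3248%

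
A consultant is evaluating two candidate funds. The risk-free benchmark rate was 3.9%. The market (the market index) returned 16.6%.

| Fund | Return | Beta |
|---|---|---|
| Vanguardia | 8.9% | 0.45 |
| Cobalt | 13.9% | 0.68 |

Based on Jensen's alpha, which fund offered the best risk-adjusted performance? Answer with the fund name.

Vanguardia: α = 8.9% − [3.9% + 0.45 × (16.6% − 3.9%)] = -0.715
Cobalt: α = 13.9% − [3.9% + 0.68 × (16.6% − 3.9%)] = 1.364
Highest: Cobalt (1.364).

Cobalt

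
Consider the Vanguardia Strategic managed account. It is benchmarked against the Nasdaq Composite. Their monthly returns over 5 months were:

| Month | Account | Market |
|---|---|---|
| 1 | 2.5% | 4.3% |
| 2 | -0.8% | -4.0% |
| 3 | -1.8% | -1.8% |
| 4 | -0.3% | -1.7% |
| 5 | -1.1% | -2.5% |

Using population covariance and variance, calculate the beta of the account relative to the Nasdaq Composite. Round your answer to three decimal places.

0.464

r̄p = -0.3000%,  r̄m = -1.1400%
Cov = Σ(rp − r̄p)(rm − r̄m) / 5 = 3.7480
Var(rm) = Σ(rm − r̄m)² / 5 = 8.0744
β = Cov / Var = 3.7480 / 8.0744 = 0.4642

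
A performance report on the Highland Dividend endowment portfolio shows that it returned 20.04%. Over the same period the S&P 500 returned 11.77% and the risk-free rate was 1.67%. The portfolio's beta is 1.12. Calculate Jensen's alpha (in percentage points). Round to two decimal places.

CAPM expected return = Rf + β(Rm − Rf) = 1.67% + 1.12 × (11.77% − 1.67%) = 1.67 + 1.12 × 10.10 = 12.9820%
Jensen's α = Rp − E[R] = 20.04% − 12.9820% = 7.0580

7.06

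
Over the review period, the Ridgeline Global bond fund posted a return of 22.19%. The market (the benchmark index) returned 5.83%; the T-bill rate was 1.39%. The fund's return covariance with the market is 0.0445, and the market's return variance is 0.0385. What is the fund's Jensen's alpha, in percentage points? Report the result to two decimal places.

β = Cov / Var = 0.0445 / 0.0385 = 1.1558
E[R] = Rf + β(Rm − Rf) = 1.39% + 1.1558 × (5.83% − 1.39%) = 6.5218%
α = Rp − E[R] = 22.19% − 6.5218% = 15.6682

15.67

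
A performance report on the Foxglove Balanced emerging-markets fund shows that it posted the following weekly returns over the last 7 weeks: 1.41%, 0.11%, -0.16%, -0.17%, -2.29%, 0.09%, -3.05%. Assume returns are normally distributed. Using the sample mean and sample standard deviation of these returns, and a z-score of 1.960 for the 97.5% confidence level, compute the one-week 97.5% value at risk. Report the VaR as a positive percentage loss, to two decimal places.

Mean return μ = -4.060 / 7 = -0.5800%
Sample σ = √[Σ(r − μ)² / 6] = √[14.2546 / 6] = √2.3758 = 1.5414%
VaR = −(μ − z·σ) = −(-0.5800 − 1.960 × 1.5414) = −(-3.6011) = 3.6011%

3.60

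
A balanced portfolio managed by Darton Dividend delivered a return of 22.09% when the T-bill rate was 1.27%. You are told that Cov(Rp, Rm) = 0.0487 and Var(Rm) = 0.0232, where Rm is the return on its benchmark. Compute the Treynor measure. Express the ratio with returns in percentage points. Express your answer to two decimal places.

β = Cov / Var = 0.0487 / 0.0232 = 2.0991
Treynor = (Rp − Rf) / β = (22.09% − 1.27%) / 2.0991 = 20.82 / 2.0991 = 9.9185

9.92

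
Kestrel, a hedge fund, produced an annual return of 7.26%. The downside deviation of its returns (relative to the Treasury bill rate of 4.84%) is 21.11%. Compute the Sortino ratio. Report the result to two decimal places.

0.11

Sortino = (Rp − Rf) / σd = (7.26% − 4.84%) / 21.11% = 2.42% / 21.11% = 0.1146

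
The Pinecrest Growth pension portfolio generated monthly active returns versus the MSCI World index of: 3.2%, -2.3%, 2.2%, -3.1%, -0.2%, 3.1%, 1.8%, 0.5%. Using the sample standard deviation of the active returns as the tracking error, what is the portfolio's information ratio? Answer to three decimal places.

0.273

Mean return r̄ = 5.20 / 8 = 0.6500%
Sample σ = √[Σ(r − r̄)² / 7] = √[39.7400 / 7] = √5.6771 = 2.3827%
IR = r̄ / tracking error = 0.6500 / 2.3827 = 0.2728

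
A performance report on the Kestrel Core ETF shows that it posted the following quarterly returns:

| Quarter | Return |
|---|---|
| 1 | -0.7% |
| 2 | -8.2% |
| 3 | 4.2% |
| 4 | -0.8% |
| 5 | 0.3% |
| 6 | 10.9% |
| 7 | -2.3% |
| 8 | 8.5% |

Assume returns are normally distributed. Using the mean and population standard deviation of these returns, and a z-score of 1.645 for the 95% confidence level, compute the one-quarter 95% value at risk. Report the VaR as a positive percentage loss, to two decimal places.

r̄ = (-0.7 − 8.2 + 4.2 − 0.8 + 0.3 + 10.9 − 2.3 + 8.5) / 8 = 1.4875%
Σ(r − r̄)² = (-0.7 − 1.4875)² + (-8.2 − 1.4875)² + … = 264.7488
σ = √[264.7488 / 8] = 5.7527%
VaR = −(r̄ − z·σ) = −(1.4875 − 1.645 × 5.7527) = −(-7.9757) = 7.9757%

7.98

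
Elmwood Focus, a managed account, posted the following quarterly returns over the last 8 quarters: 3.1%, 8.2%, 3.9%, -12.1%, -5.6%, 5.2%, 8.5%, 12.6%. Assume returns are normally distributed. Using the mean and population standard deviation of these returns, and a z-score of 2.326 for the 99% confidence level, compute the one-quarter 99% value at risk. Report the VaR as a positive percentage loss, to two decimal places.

14.61

μ = (3.1 + 8.2 + 3.9 − 12.1 − 5.6 + 5.2 + 8.5 + 12.6) / 8 = 2.9750%
Σ(r − μ)² = (3.1 − 2.9750)² + (8.2 − 2.9750)² + (3.9 − 2.9750)² + … = 457.0750
population σ = √(457.0750 / 8) = √57.1344 = 7.5587%
VaR = −(μ − z·σ) = −(2.9750 − 2.326 × 7.5587) = −(-14.6065) = 14.6065%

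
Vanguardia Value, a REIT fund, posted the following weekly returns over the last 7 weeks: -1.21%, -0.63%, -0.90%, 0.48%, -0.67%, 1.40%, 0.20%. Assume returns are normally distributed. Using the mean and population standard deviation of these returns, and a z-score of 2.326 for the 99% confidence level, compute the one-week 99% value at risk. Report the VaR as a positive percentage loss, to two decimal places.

2.17

Mean return r̄ = -1.330 / 7 = -0.1900%
Population σ = √[Σ(r − r̄)² / 7] = √[5.0976 / 7] = √0.7282 = 0.8533%
VaR = −(r̄ − z·σ) = −(-0.1900 − 2.326 × 0.8533) = −(-2.1748) = 2.1748%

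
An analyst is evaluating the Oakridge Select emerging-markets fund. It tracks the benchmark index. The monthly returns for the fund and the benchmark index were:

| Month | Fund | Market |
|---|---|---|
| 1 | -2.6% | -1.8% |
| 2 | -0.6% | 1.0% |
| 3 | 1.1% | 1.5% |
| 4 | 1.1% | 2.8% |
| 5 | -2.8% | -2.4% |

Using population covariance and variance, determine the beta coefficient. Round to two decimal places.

r̄p = -0.7600%,  r̄m = 0.2200%
Cov = Σ(rp − r̄p)(rm − r̄m) / 5 = 3.2732
Var(rm) = Σ(rm − r̄m)² / 5 = 3.9696
β = Cov / Var = 3.2732 / 3.9696 = 0.8246

0.82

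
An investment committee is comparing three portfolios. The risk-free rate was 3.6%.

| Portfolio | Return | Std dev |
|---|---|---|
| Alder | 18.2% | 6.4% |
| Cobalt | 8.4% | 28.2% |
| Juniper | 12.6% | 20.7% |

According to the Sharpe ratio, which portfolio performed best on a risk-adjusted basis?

Alder

Alder: Sharpe ratio = (18.2% − 3.6%) / 6.4% = 2.281
Cobalt: Sharpe ratio = (8.4% − 3.6%) / 28.2% = 0.170
Juniper: Sharpe ratio = (12.6% − 3.6%) / 20.7% = 0.435
Highest: Alder (2.281).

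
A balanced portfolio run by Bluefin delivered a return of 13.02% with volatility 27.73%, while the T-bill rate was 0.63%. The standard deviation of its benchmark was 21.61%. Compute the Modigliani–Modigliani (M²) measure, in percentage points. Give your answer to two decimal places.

Sharpe = (Rp − Rf) / σp = (13.02% − 0.63%) / 27.73% = 0.4468
M² = Rf + Sharpe × σm = 0.63% + 0.4468 × 21.61% = 10.2853%

10.29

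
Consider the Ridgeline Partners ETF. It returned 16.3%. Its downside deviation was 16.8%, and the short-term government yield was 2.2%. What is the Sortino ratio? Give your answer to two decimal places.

0.84

Sortino = (Rp − Rf) / σd = (16.3% − 2.2%) / 16.8% = 14.10% / 16.8% = 0.8393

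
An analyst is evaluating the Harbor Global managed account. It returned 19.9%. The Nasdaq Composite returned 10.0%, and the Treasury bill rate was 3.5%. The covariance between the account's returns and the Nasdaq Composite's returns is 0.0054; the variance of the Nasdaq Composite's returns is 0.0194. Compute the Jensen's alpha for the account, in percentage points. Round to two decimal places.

14.59

β = Cov / Var = 0.0054 / 0.0194 = 0.2784
E[R] = Rf + β(Rm − Rf) = 3.5% + 0.2784 × (10.0% − 3.5%) = 5.3096%
α = Rp − E[R] = 19.9% − 5.3096% = 14.5904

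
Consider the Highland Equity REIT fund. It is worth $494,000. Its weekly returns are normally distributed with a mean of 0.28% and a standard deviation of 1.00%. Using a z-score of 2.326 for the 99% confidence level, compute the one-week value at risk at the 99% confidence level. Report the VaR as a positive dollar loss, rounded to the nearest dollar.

Return at the 99% tail: μ − z·σ = 0.28% − 2.326 × 1.00% = 0.28 − 2.3260 = -2.0460%
VaR = −(-2.0460%) × $494,000 = 2.0460% × $494,000 = $10,107

$10,107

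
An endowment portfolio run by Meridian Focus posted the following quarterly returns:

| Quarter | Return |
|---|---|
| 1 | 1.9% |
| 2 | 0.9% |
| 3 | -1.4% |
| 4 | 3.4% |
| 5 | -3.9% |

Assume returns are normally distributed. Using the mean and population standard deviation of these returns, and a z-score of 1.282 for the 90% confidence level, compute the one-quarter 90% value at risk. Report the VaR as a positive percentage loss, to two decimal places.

3.11

r̄ = (1.9 + 0.9 − 1.4 + 3.4 − 3.9) / 5 = 0.90 / 5 = 0.1800%
Σ(r − r̄)² = 32.9880; population σ = √(32.9880/5) = 2.5686%
VaR = −(r̄ − z·σ) = −(0.1800 − 1.282 × 2.5686) = −(-3.1129) = 3.1129%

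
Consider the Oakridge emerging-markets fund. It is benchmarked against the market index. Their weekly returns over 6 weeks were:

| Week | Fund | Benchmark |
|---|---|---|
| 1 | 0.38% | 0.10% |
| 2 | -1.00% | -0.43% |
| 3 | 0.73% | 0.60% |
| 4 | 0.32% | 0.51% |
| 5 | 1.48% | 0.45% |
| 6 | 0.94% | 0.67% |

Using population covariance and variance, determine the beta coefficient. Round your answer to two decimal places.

1.69

r̄p = 0.4750%,  r̄m = 0.3167%
Cov = Σ(rp − r̄p)(rm − r̄m) / 6 = 0.2438
Var(rm) = Σ(rm − r̄m)² / 6 = 0.1441
β = Cov / Var = 0.2438 / 0.1441 = 1.6919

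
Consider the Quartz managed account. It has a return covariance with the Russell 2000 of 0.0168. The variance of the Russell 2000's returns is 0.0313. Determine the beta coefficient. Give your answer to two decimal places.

0.54

β = Cov(Rp, Rm) / Var(Rm) = 0.0168 / 0.0313 = 0.5367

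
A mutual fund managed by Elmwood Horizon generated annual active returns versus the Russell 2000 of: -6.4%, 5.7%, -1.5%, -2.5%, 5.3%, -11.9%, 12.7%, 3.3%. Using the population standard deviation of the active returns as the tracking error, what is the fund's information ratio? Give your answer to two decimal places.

0.08

r̄ = (-6.4 + 5.7 − 1.5 − 2.5 + 5.3 − 11.9 + 12.7 + 3.3) / 8 = 0.5875%
Σ(r − r̄)² = (-6.4 − 0.5875)² + (5.7 − 0.5875)² + (-1.5 − 0.5875)² + … = 421.0688
population σ = √(421.0688 / 8) = √52.6336 = 7.2549%
IR = r̄ / tracking error = 0.5875 / 7.2549 = 0.0810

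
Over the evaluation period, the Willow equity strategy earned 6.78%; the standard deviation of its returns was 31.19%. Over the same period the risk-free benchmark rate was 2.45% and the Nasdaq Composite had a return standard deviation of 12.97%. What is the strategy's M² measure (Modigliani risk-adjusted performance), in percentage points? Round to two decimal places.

4.25

Sharpe = (Rp − Rf) / σp = (6.78% − 2.45%) / 31.19% = 0.1388
M² = Rf + Sharpe × σm = 2.45% + 0.1388 × 12.97% = 4.2502%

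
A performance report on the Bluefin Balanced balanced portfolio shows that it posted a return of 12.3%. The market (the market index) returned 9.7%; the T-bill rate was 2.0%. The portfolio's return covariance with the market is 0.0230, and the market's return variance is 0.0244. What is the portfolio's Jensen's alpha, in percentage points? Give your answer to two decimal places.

β = Cov / Var = 0.0230 / 0.0244 = 0.9426
E[R] = Rf + β(Rm − Rf) = 2.0% + 0.9426 × (9.7% − 2.0%) = 9.2580%
α = Rp − E[R] = 12.3% − 9.2580% = 3.0420

3.04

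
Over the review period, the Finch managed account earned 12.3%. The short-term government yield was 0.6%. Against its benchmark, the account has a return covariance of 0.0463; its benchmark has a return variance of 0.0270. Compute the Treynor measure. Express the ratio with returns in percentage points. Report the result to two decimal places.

β = Cov / Var = 0.0463 / 0.0270 = 1.7148
Treynor = (Rp − Rf) / β = (12.3% − 0.6%) / 1.7148 = 11.70 / 1.7148 = 6.8230

6.82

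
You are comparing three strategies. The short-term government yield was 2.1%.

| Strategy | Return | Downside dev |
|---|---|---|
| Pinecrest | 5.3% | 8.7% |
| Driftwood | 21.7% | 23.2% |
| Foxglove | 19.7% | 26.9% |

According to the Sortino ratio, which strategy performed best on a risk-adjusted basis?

Pinecrest: Sortino ratio = (5.3% − 2.1%) / 8.7% = 0.368
Driftwood: Sortino ratio = (21.7% − 2.1%) / 23.2% = 0.845
Foxglove: Sortino ratio = (19.7% − 2.1%) / 26.9% = 0.654
Highest: Driftwood (0.845).

Driftwood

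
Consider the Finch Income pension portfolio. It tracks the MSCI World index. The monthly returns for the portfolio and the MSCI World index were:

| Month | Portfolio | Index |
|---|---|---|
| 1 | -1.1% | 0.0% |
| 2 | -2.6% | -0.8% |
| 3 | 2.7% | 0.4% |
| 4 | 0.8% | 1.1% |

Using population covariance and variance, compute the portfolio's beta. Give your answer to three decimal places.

r̄p = -0.0500%,  r̄m = 0.1750%
Cov = Σ(rp − r̄p)(rm − r̄m) / 4 = 1.0188
Var(rm) = Σ(rm − r̄m)² / 4 = 0.4719
β = Cov / Var = 1.0188 / 0.4719 = 2.1589

2.159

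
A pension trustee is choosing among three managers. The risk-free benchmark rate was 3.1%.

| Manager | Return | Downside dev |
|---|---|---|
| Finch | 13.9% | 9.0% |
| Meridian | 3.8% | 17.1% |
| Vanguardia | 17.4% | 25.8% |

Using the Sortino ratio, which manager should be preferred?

Finch: Sortino ratio = (13.9% − 3.1%) / 9.0% = 1.200
Meridian: Sortino ratio = (3.8% − 3.1%) / 17.1% = 0.041
Vanguardia: Sortino ratio = (17.4% − 3.1%) / 25.8% = 0.554
Highest: Finch (1.200).

Finch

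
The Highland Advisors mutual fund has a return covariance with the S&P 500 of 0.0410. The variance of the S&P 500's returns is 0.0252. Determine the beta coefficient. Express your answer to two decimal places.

1.63

β = Cov(Rp, Rm) / Var(Rm) = 0.0410 / 0.0252 = 1.6270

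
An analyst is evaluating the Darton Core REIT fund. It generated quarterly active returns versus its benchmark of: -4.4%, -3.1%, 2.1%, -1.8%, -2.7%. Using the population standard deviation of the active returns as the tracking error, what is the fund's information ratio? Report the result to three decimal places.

-0.898

Mean return r̄ = -9.90 / 5 = -1.9800%
Population std dev = √[24.3080 / 5] = 2.2049%
IR = r̄ / tracking error = -1.9800 / 2.2049 = -0.8980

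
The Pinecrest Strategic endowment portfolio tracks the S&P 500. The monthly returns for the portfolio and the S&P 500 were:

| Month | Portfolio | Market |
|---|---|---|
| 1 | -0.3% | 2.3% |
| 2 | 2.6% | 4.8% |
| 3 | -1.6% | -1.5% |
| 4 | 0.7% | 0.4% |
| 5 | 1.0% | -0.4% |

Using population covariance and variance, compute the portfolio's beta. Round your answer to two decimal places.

0.46

r̄p = 0.4800%,  r̄m = 1.1200%
Cov = Σ(rp − r̄p)(rm − r̄m) / 5 = 2.2764
Var(rm) = Σ(rm − r̄m)² / 5 = 4.9256
β = Cov / Var = 2.2764 / 4.9256 = 0.4622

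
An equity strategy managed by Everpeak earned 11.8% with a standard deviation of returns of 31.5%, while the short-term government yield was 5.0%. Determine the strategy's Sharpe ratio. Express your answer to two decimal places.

0.22

Sharpe = (Rp − Rf) / σp = (11.8% − 5.0%) / 31.5% = 6.80% / 31.5% = 0.2159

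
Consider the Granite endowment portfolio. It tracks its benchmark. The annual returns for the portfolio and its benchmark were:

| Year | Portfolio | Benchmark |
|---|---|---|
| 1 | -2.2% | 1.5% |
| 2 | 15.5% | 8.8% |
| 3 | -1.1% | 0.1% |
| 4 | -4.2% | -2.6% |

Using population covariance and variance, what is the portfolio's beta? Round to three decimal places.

r̄p = 2.0000%,  r̄m = 1.9500%
Cov = Σ(rp − r̄p)(rm − r̄m) / 4 = 32.0775
Var(rm) = Σ(rm − r̄m)² / 4 = 17.8125
β = Cov / Var = 32.0775 / 17.8125 = 1.8008

1.801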